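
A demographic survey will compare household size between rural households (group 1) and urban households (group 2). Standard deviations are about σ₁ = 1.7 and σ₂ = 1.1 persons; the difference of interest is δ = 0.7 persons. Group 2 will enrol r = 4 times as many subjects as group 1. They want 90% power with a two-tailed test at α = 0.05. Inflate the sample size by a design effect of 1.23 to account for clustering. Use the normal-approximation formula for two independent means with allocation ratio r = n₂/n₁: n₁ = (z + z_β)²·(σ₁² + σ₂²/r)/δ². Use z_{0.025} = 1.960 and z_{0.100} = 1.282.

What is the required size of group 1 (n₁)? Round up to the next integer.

n₁ = 85

n₁ = (z_{α/2} + z_β)² · (σ₁² + σ₂²/r) / δ²
   = (1.960 + 1.282)² · (1.7² + 1.1²/4) / 0.7²
   = 10.5106 · (2.89 + 0.3025) / 0.49
   = 10.5106 · 3.1925 / 0.49
   = 68.48
Design effect: 1.23 × 68.48 = 84.23.
Round up → n₁ = 85; n₂ = r·n₁ = 4 × 85 = 340.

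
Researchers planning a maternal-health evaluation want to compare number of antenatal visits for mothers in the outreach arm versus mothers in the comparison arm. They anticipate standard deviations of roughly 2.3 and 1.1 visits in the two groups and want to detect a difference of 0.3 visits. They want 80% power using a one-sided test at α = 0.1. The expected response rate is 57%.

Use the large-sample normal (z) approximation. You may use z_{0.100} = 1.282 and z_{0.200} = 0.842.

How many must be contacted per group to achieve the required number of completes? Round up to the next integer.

n = 572 per group

n = (z_α + z_β)² · (σ₁² + σ₂²) / δ²
  = (1.282 + 0.842)² · (2.3² + 1.1² = 6.5) / 0.3²
  = 4.5114 · 6.5 / 0.09
  = 325.82
Adjust for 57% response: 325.82 / 0.57 = 571.62.
Round up → n = 572 per group.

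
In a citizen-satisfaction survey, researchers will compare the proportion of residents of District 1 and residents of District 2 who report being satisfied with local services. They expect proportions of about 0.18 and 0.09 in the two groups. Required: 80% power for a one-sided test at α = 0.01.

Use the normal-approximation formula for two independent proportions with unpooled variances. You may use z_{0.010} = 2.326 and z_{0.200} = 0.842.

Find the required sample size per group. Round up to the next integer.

n = (z_α + z_β)² · [p₁(1−p₁) + p₂(1−p₂)] / (p₁ − p₂)²
  = (2.326 + 0.842)² · (0.18·0.82 + 0.09·0.91) / (0.09)²
  = (3.168)² · (0.1476 + 0.0819) / 0.0081
  = 10.0362 · 0.2295 / 0.0081
  = 284.36
Round up → n = 285 per group.

n = 285 per group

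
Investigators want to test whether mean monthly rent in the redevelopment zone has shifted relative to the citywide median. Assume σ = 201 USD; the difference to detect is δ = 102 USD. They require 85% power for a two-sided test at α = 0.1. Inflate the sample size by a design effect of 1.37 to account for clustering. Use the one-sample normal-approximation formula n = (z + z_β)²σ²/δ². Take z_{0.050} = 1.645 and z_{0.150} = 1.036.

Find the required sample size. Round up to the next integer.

n = 39

n = (z_{α/2} + z_β)² · σ² / δ²
  = (1.645 + 1.036)² · 201² / 102²
  = 7.1878 · 40401 / 10404
  = 27.91
Design effect: 1.37 × 27.91 = 38.24.
Round up → n = 39.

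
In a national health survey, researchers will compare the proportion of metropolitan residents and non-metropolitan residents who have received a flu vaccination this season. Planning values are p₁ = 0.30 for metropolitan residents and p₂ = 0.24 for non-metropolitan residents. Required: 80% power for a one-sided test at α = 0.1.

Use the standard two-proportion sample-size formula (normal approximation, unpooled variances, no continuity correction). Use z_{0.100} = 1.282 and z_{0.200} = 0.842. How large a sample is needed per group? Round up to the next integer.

n = 492 per group

n = (z_α + z_β)² · [p₁(1−p₁) + p₂(1−p₂)] / (p₁ − p₂)²
  = (1.282 + 0.842)² · (0.30·0.70 + 0.24·0.76) / (0.06)²
  = (2.124)² · (0.2100 + 0.1824) / 0.0036
  = 4.5114 · 0.3924 / 0.0036
  = 491.74
Round up → n = 492 per group.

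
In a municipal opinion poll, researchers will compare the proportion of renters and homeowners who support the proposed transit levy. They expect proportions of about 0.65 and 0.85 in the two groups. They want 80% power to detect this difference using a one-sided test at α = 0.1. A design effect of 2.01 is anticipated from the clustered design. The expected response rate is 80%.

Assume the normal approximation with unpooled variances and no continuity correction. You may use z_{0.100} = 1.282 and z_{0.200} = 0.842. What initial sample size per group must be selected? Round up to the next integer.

n = 101 per group

n = (z_α + z_β)² · [p₁(1−p₁) + p₂(1−p₂)] / (p₁ − p₂)²
  = (1.282 + 0.842)² · (0.65·0.35 + 0.85·0.15) / (-0.20)²
  = (2.124)² · (0.2275 + 0.1275) / 0.0400
  = 4.5114 · 0.3550 / 0.0400
  = 40.04
Design effect: 2.01 × 40.04 = 80.48.
Adjust for 80% response: 80.48 / 0.80 = 100.60.
Round up → n = 101 per group.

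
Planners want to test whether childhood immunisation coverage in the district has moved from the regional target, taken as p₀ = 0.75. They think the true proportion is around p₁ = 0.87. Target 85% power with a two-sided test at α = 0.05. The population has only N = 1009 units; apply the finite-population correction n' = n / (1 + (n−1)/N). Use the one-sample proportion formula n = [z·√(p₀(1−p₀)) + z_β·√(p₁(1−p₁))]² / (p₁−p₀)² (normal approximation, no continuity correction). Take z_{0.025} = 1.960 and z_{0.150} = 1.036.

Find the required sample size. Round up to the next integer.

n = 91

n = [z_{α/2}·√(p₀q₀) + z_β·√(p₁q₁)]² / (p₁ − p₀)²
  = [1.960·√(0.75·0.25) + 1.036·√(0.87·0.13)]² / (0.12)²
  = [1.960·0.4330 + 1.036·0.3363]² / 0.0144
  = [1.1971]² / 0.0144
  = 99.52
Finite-population correction (N = 1009): 99.52 / (1 + (99.52 − 1)/1009) = 90.67.
Round up → n = 91.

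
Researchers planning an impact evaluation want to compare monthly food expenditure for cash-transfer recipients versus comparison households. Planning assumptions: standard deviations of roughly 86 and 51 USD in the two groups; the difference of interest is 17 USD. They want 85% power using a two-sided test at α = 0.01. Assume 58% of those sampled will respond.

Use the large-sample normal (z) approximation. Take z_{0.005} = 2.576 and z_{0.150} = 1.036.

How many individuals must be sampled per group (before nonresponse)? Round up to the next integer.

n = (z_{α/2} + z_β)² · (σ₁² + σ₂²) / δ²
  = (2.576 + 1.036)² · (86² + 51² = 9997) / 17²
  = 13.0465 · 9997 / 289
  = 451.30
Adjust for 58% response: 451.30 / 0.58 = 778.11.
Round up → n = 779 per group.

n = 779 per group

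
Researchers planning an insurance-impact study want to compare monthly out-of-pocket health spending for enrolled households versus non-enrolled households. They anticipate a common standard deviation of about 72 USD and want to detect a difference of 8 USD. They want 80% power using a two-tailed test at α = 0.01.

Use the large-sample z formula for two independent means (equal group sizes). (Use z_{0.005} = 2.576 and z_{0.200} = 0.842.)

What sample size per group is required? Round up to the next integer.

n = (z_{α/2} + z_β)² · (σ₁² + σ₂²) / δ²
  = (2.576 + 0.842)² · (2·72² = 10368) / 8²
  = 11.6827 · 10368 / 64
  = 1892.60
Round up → n = 1893 per group.

n = 1893 per group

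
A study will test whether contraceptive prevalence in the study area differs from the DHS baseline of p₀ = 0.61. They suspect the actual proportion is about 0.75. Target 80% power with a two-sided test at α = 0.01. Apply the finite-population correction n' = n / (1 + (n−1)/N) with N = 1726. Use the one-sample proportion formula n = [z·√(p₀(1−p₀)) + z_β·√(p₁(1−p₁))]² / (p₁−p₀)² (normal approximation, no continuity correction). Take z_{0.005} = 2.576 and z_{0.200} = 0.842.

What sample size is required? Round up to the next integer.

n = [z_{α/2}·√(p₀q₀) + z_β·√(p₁q₁)]² / (p₁ − p₀)²
  = [2.576·√(0.61·0.39) + 0.842·√(0.75·0.25)]² / (0.14)²
  = [2.576·0.4877 + 0.842·0.4330]² / 0.0196
  = [1.6210]² / 0.0196
  = 134.07
Finite-population correction (N = 1726): 134.07 / (1 + (134.07 − 1)/1726) = 124.47.
Round up → n = 125.

n = 125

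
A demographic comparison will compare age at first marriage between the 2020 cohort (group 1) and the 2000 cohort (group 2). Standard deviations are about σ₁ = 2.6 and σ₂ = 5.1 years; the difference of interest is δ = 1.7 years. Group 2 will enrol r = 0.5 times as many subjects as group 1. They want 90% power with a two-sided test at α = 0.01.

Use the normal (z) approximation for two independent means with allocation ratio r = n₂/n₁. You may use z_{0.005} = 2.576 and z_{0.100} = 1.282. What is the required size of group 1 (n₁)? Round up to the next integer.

n₁ = 303

n₁ = (z_{α/2} + z_β)² · (σ₁² + σ₂²/r) / δ²
   = (2.576 + 1.282)² · (2.6² + 5.1²/0.5) / 1.7²
   = 14.8842 · (6.76 + 52.02) / 2.89
   = 14.8842 · 58.78 / 2.89
   = 302.73
Round up → n₁ = 303; n₂ = r·n₁ = 0.5 × 303 = 152.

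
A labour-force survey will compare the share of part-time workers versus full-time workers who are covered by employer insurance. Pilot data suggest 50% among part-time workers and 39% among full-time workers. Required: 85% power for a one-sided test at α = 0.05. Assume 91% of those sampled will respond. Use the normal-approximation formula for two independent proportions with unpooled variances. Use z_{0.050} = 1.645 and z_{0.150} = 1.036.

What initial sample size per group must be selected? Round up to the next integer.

n = 319 per group

n = (z_α + z_β)² · [p₁(1−p₁) + p₂(1−p₂)] / (p₁ − p₂)²
  = (1.645 + 1.036)² · (0.50·0.50 + 0.39·0.61) / (0.11)²
  = (2.681)² · (0.2500 + 0.2379) / 0.0121
  = 7.1878 · 0.4879 / 0.0121
  = 289.83
Adjust for 91% response: 289.83 / 0.91 = 318.49.
Round up → n = 319 per group.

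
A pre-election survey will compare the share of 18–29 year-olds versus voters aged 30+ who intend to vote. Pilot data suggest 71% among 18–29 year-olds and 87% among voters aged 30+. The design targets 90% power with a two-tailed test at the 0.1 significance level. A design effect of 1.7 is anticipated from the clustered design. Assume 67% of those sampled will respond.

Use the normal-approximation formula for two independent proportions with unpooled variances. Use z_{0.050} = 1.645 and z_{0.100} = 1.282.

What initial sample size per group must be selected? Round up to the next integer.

n = (z_{α/2} + z_β)² · [p₁(1−p₁) + p₂(1−p₂)] / (p₁ − p₂)²
  = (1.645 + 1.282)² · (0.71·0.29 + 0.87·0.13) / (-0.16)²
  = (2.927)² · (0.2059 + 0.1131) / 0.0256
  = 8.5673 · 0.3190 / 0.0256
  = 106.76
Design effect: 1.7 × 106.76 = 181.49.
Adjust for 67% response: 181.49 / 0.67 = 270.88.
Round up → n = 271 per group.

n = 271 per group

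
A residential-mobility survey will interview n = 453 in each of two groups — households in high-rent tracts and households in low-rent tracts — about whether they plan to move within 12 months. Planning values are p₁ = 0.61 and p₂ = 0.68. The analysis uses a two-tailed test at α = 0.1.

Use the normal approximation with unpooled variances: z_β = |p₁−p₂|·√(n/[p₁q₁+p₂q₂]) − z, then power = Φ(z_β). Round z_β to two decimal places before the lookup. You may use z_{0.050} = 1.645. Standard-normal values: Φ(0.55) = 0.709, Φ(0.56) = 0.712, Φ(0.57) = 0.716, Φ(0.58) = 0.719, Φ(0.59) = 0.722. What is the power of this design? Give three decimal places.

z_β = |p₁−p₂|·√(n/[p₁q₁+p₂q₂]) − z_{α/2}
    = 0.07 · √(453/0.4555) − 1.645
    = 0.07 · 31.5359 − 1.645
    = 2.2075 − 1.645 = 0.5625 → 0.56
Power = Φ(0.56) = 0.712.

Power ≈ 0.712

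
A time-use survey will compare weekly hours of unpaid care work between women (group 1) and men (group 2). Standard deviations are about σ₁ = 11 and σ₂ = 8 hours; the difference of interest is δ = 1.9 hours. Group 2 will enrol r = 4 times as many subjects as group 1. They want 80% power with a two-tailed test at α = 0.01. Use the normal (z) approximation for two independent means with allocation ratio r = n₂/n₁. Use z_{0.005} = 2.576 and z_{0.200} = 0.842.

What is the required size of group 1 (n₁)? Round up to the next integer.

n₁ = 444

n₁ = (z_{α/2} + z_β)² · (σ₁² + σ₂²/r) / δ²
   = (2.576 + 0.842)² · (11² + 8²/4) / 1.9²
   = 11.6827 · (121 + 16) / 3.61
   = 11.6827 · 137 / 3.61
   = 443.36
Round up → n₁ = 444; n₂ = r·n₁ = 4 × 444 = 1776.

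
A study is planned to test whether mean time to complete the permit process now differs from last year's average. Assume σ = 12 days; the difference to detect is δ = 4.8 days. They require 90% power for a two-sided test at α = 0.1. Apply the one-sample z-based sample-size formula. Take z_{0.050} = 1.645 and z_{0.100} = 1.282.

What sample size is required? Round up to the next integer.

n = 54

n = (z_{α/2} + z_β)² · σ² / δ²
  = (1.645 + 1.282)² · 12² / 4.8²
  = 8.5673 · 144 / 23.04
  = 53.55
Round up → n = 54.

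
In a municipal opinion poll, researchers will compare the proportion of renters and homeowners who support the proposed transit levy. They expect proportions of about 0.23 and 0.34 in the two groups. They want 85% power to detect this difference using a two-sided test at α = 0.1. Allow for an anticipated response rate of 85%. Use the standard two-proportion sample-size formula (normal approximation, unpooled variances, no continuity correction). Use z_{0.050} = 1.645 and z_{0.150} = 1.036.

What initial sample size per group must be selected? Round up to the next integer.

n = (z_{α/2} + z_β)² · [p₁(1−p₁) + p₂(1−p₂)] / (p₁ − p₂)²
  = (1.645 + 1.036)² · (0.23·0.77 + 0.34·0.66) / (-0.11)²
  = (2.681)² · (0.1771 + 0.2244) / 0.0121
  = 7.1878 · 0.4015 / 0.0121
  = 238.50
Adjust for 85% response: 238.50 / 0.85 = 280.59.
Round up → n = 281 per group.

n = 281 per group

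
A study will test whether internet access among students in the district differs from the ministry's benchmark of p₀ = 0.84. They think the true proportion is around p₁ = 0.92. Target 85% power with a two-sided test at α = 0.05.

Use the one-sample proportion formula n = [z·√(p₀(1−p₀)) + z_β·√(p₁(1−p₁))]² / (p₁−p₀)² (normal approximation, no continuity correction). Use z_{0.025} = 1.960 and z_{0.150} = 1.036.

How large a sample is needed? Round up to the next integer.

n = [z_{α/2}·√(p₀q₀) + z_β·√(p₁q₁)]² / (p₁ − p₀)²
  = [1.960·√(0.84·0.16) + 1.036·√(0.92·0.08)]² / (0.08)²
  = [1.960·0.3666 + 1.036·0.2713]² / 0.0064
  = [0.9996]² / 0.0064
  = 156.13
Round up → n = 157.

n = 157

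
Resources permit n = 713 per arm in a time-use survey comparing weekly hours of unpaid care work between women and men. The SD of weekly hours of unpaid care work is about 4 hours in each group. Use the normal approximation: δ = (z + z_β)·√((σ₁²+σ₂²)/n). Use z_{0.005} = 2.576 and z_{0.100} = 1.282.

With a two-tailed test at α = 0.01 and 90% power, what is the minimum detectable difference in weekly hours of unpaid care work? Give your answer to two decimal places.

δ = (z_{α/2} + z_β) · √((σ₁²+σ₂²)/n)
  = (2.576 + 1.282) · √(32/713)
  = 3.858 · √0.04488
  = 3.858 · 0.2119
  = 0.8173

Minimum detectable difference ≈ 0.82 hours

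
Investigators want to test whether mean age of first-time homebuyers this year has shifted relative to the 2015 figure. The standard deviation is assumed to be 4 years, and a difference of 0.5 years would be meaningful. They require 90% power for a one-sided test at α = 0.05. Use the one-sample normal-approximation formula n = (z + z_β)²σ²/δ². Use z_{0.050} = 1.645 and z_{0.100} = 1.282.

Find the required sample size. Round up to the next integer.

n = 549

n = (z_α + z_β)² · σ² / δ²
  = (1.645 + 1.282)² · 4² / 0.5²
  = 8.5673 · 16 / 0.25
  = 548.31
Round up → n = 549.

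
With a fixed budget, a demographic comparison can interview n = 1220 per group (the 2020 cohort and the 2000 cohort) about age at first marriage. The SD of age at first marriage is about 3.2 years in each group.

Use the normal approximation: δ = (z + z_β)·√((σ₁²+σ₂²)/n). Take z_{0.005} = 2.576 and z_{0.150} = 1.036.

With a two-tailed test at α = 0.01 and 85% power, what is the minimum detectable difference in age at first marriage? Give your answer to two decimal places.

Minimum detectable difference ≈ 0.47 years

δ = (z_{α/2} + z_β) · √((σ₁²+σ₂²)/n)
  = (2.576 + 1.036) · √(20.48/1220)
  = 3.612 · √0.01679
  = 3.612 · 0.1296
  = 0.4680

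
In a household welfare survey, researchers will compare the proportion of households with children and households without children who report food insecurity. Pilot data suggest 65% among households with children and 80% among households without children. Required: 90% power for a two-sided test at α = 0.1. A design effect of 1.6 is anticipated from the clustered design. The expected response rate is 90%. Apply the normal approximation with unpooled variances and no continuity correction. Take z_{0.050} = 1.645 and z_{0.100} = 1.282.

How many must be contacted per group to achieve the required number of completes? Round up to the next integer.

n = 263 per group

n = (z_{α/2} + z_β)² · [p₁(1−p₁) + p₂(1−p₂)] / (p₁ − p₂)²
  = (1.645 + 1.282)² · (0.65·0.35 + 0.80·0.20) / (-0.15)²
  = (2.927)² · (0.2275 + 0.1600) / 0.0225
  = 8.5673 · 0.3875 / 0.0225
  = 147.55
Design effect: 1.6 × 147.55 = 236.08.
Adjust for 90% response: 236.08 / 0.90 = 262.31.
Round up → n = 263 per group.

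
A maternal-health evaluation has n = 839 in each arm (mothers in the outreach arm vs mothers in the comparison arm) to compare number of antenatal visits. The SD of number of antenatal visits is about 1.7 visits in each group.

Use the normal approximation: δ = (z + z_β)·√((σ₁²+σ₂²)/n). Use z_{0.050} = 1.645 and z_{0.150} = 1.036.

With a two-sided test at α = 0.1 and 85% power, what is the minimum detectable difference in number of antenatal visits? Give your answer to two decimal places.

Minimum detectable difference ≈ 0.22 visits

δ = (z_{α/2} + z_β) · √((σ₁²+σ₂²)/n)
  = (1.645 + 1.036) · √(5.78/839)
  = 2.681 · √0.00689
  = 2.681 · 0.0830
  = 0.2225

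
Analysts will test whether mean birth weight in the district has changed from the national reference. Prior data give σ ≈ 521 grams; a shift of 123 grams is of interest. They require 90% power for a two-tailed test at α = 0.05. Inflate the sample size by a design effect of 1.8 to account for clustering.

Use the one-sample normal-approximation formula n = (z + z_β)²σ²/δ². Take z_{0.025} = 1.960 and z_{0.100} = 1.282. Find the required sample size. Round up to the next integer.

n = (z_{α/2} + z_β)² · σ² / δ²
  = (1.960 + 1.282)² · 521² / 123²
  = 10.5106 · 271441 / 15129
  = 188.58
Design effect: 1.8 × 188.58 = 339.44.
Round up → n = 340.

n = 340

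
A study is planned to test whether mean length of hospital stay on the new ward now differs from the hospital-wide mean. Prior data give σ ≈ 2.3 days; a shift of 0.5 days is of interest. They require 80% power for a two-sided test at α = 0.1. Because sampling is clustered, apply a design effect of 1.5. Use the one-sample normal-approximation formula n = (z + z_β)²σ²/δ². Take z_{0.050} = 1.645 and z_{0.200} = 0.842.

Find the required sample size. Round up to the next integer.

n = 197

n = (z_{α/2} + z_β)² · σ² / δ²
  = (1.645 + 0.842)² · 2.3² / 0.5²
  = 6.1852 · 5.29 / 0.25
  = 130.88
Design effect: 1.5 × 130.88 = 196.32.
Round up → n = 197.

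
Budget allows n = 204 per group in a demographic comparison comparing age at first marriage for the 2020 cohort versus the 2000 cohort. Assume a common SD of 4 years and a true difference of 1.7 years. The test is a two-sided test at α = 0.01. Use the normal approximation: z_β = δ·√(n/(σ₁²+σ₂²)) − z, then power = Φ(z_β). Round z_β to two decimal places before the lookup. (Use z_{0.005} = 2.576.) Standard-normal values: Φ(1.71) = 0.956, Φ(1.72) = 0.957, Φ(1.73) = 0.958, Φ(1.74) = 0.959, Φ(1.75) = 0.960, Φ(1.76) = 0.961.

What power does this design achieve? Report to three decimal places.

Power ≈ 0.957

z_β = δ·√(n/(σ₁²+σ₂²)) − z_{α/2}
    = 1.7 · √(204/32) − 2.576
    = 1.7 · 2.52488 − 2.576
    = 4.2923 − 2.576 = 1.7163 → 1.72
Power = Φ(1.72) = 0.957.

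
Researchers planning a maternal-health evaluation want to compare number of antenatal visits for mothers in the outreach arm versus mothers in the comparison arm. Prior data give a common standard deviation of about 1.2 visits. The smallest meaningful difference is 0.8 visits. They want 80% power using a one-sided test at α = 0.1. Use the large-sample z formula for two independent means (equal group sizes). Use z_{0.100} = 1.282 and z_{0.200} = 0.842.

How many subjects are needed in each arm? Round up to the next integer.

n = (z_α + z_β)² · (σ₁² + σ₂²) / δ²
  = (1.282 + 0.842)² · (2·1.2² = 2.88) / 0.8²
  = 4.5114 · 2.88 / 0.64
  = 20.30
Round up → n = 21 per group.

n = 21 per group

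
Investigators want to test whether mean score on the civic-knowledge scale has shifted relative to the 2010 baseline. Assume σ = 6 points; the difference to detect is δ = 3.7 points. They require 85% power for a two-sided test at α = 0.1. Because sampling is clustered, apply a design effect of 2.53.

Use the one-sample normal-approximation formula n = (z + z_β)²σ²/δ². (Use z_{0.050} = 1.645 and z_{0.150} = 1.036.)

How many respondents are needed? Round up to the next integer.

n = 48

n = (z_{α/2} + z_β)² · σ² / δ²
  = (1.645 + 1.036)² · 6² / 3.7²
  = 7.1878 · 36 / 13.69
  = 18.90
Design effect: 2.53 × 18.90 = 47.82.
Round up → n = 48.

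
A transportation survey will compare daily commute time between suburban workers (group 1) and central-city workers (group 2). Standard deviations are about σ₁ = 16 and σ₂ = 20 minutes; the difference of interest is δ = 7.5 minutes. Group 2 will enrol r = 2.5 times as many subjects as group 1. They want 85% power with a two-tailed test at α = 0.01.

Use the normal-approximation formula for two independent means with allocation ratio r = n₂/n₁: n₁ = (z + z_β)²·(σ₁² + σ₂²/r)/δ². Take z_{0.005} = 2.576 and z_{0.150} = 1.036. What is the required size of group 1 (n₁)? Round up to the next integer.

n₁ = (z_{α/2} + z_β)² · (σ₁² + σ₂²/r) / δ²
   = (2.576 + 1.036)² · (16² + 20²/2.5) / 7.5²
   = 13.0465 · (256 + 160) / 56.25
   = 13.0465 · 416 / 56.25
   = 96.49
Round up → n₁ = 97; n₂ = r·n₁ = 2.5 × 97 = 243.

n₁ = 97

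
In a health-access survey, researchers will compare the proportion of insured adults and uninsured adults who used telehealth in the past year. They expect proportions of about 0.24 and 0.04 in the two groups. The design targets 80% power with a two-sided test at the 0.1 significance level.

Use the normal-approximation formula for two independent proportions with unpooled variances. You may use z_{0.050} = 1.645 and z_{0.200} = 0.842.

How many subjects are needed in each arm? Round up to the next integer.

n = (z_{α/2} + z_β)² · [p₁(1−p₁) + p₂(1−p₂)] / (p₁ − p₂)²
  = (1.645 + 0.842)² · (0.24·0.76 + 0.04·0.96) / (0.20)²
  = (2.487)² · (0.1824 + 0.0384) / 0.0400
  = 6.1852 · 0.2208 / 0.0400
  = 34.14
Round up → n = 35 per group.

n = 35 per group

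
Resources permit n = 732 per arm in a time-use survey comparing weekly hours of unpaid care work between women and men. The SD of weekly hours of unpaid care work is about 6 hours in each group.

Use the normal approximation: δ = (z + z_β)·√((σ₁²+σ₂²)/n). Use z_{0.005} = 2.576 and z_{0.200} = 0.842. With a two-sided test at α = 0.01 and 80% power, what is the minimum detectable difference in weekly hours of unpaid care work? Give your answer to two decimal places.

Minimum detectable difference ≈ 1.07 hours

δ = (z_{α/2} + z_β) · √((σ₁²+σ₂²)/n)
  = (2.576 + 0.842) · √(72/732)
  = 3.418 · √0.09836
  = 3.418 · 0.3136
  = 1.0720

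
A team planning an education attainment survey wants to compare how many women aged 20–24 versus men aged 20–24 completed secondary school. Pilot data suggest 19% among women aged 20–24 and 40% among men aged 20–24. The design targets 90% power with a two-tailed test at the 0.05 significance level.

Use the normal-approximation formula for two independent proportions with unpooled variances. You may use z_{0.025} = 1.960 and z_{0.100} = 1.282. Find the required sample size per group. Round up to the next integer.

n = (z_{α/2} + z_β)² · [p₁(1−p₁) + p₂(1−p₂)] / (p₁ − p₂)²
  = (1.960 + 1.282)² · (0.19·0.81 + 0.40·0.60) / (-0.21)²
  = (3.242)² · (0.1539 + 0.2400) / 0.0441
  = 10.5106 · 0.3939 / 0.0441
  = 93.88
Round up → n = 94 per group.

n = 94 per group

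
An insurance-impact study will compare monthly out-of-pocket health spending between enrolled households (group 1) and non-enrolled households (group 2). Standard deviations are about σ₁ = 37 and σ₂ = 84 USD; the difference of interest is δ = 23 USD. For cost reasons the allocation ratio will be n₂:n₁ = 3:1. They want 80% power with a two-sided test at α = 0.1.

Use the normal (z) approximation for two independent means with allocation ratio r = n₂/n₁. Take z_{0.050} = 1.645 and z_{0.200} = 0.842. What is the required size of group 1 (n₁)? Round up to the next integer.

n₁ = (z_{α/2} + z_β)² · (σ₁² + σ₂²/r) / δ²
   = (1.645 + 0.842)² · (37² + 84²/3) / 23²
   = 6.1852 · (1369 + 2352) / 529
   = 6.1852 · 3721 / 529
   = 43.51
Round up → n₁ = 44; n₂ = r·n₁ = 3 × 44 = 132.

n₁ = 44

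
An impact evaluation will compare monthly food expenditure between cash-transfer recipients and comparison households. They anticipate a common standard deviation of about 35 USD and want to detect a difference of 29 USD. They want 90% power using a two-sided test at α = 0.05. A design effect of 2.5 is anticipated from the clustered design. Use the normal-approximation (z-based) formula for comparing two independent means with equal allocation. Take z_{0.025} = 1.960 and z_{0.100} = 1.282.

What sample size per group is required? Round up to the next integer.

n = 77 per group

n = (z_{α/2} + z_β)² · (σ₁² + σ₂²) / δ²
  = (1.960 + 1.282)² · (2·35² = 2450) / 29²
  = 10.5106 · 2450 / 841
  = 30.62
Design effect: 2.5 × 30.62 = 76.55.
Round up → n = 77 per group.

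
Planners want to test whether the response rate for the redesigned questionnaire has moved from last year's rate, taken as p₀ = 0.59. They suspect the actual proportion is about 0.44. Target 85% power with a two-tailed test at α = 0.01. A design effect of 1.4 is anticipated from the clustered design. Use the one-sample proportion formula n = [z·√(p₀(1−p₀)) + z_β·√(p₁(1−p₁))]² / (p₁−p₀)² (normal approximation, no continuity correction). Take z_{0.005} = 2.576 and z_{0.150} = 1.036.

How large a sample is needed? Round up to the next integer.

n = 198

n = [z_{α/2}·√(p₀q₀) + z_β·√(p₁q₁)]² / (p₁ − p₀)²
  = [2.576·√(0.59·0.41) + 1.036·√(0.44·0.56)]² / (-0.15)²
  = [2.576·0.4918 + 1.036·0.4964]² / 0.0225
  = [1.7812]² / 0.0225
  = 141.01
Design effect: 1.4 × 141.01 = 197.42.
Round up → n = 198.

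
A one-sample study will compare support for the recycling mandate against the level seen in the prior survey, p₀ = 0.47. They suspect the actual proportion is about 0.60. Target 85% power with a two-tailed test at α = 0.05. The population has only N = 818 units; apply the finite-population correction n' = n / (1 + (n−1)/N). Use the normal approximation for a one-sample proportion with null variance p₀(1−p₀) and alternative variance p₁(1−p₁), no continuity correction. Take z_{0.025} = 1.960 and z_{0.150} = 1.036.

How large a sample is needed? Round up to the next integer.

n = [z_{α/2}·√(p₀q₀) + z_β·√(p₁q₁)]² / (p₁ − p₀)²
  = [1.960·√(0.47·0.53) + 1.036·√(0.60·0.40)]² / (0.13)²
  = [1.960·0.4991 + 1.036·0.4899]² / 0.0169
  = [1.4858]² / 0.0169
  = 130.62
Finite-population correction (N = 818): 130.62 / (1 + (130.62 − 1)/818) = 112.75.
Round up → n = 113.

n = 113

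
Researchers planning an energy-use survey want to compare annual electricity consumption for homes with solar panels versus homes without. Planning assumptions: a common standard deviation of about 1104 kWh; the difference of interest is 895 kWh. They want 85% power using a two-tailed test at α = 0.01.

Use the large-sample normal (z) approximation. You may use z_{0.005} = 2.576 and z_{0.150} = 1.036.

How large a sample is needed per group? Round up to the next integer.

n = (z_{α/2} + z_β)² · (σ₁² + σ₂²) / δ²
  = (2.576 + 1.036)² · (2·1104² = 2437632) / 895²
  = 13.0465 · 2437632 / 801025
  = 39.70
Round up → n = 40 per group.

n = 40 per group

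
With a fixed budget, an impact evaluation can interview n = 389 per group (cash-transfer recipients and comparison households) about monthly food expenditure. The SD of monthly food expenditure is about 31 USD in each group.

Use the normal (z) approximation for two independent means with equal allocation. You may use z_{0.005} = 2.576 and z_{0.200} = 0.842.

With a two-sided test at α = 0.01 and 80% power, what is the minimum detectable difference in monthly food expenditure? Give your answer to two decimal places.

Minimum detectable difference ≈ 7.60 USD

δ = (z_{α/2} + z_β) · √((σ₁²+σ₂²)/n)
  = (2.576 + 0.842) · √(1922/389)
  = 3.418 · √4.9409
  = 3.418 · 2.2228
  = 7.5976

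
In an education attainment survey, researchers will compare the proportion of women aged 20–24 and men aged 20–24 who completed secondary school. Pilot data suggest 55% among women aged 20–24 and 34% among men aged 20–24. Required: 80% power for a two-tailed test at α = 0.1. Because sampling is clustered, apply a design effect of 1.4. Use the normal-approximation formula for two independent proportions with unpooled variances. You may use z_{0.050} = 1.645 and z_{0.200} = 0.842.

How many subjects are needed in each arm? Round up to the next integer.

n = (z_{α/2} + z_β)² · [p₁(1−p₁) + p₂(1−p₂)] / (p₁ − p₂)²
  = (1.645 + 0.842)² · (0.55·0.45 + 0.34·0.66) / (0.21)²
  = (2.487)² · (0.2475 + 0.2244) / 0.0441
  = 6.1852 · 0.4719 / 0.0441
  = 66.19
Design effect: 1.4 × 66.19 = 92.66.
Round up → n = 93 per group.

n = 93 per group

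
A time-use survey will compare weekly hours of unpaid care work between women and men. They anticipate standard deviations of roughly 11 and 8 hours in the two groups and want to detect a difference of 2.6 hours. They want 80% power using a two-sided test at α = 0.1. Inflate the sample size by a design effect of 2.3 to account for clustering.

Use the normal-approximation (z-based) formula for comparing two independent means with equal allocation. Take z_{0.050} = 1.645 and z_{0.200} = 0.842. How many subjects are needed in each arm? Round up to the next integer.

n = (z_{α/2} + z_β)² · (σ₁² + σ₂²) / δ²
  = (1.645 + 0.842)² · (11² + 8² = 185) / 2.6²
  = 6.1852 · 185 / 6.76
  = 169.27
Design effect: 2.3 × 169.27 = 389.32.
Round up → n = 390 per group.

n = 390 per group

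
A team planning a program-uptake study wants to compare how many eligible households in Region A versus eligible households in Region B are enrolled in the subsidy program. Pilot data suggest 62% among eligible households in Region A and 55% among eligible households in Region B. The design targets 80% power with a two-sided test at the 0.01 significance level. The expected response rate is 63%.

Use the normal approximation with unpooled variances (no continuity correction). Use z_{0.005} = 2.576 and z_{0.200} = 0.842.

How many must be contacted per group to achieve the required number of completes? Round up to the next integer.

n = 1829 per group

n = (z_{α/2} + z_β)² · [p₁(1−p₁) + p₂(1−p₂)] / (p₁ − p₂)²
  = (2.576 + 0.842)² · (0.62·0.38 + 0.55·0.45) / (0.07)²
  = (3.418)² · (0.2356 + 0.2475) / 0.0049
  = 11.6827 · 0.4831 / 0.0049
  = 1151.82
Adjust for 63% response: 1151.82 / 0.63 = 1828.29.
Round up → n = 1829 per group.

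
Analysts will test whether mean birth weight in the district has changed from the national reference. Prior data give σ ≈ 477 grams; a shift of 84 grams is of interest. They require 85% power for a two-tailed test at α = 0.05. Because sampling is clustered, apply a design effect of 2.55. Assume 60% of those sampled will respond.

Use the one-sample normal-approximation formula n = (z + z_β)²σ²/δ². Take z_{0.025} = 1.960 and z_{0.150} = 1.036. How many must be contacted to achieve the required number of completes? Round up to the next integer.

n = (z_{α/2} + z_β)² · σ² / δ²
  = (1.960 + 1.036)² · 477² / 84²
  = 8.9760 · 227529 / 7056
  = 289.44
Design effect: 2.55 × 289.44 = 738.08.
Adjust for 60% response: 738.08 / 0.60 = 1230.13.
Round up → n = 1231.

n = 1231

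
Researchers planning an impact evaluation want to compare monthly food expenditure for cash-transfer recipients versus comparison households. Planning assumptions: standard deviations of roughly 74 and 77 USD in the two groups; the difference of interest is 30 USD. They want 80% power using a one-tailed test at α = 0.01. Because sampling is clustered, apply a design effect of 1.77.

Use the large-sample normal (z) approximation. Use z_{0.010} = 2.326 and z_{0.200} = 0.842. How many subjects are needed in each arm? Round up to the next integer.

n = 226 per group

n = (z_α + z_β)² · (σ₁² + σ₂²) / δ²
  = (2.326 + 0.842)² · (74² + 77² = 11405) / 30²
  = 10.0362 · 11405 / 900
  = 127.18
Design effect: 1.77 × 127.18 = 225.11.
Round up → n = 226 per group.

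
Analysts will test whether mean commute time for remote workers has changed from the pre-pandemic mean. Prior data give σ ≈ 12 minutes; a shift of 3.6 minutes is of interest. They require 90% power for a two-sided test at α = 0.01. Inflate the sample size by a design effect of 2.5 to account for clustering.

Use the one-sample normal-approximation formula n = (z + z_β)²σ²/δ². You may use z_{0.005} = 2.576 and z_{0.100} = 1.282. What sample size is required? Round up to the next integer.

n = 414

n = (z_{α/2} + z_β)² · σ² / δ²
  = (2.576 + 1.282)² · 12² / 3.6²
  = 14.8842 · 144 / 12.96
  = 165.38
Design effect: 2.5 × 165.38 = 413.45.
Round up → n = 414.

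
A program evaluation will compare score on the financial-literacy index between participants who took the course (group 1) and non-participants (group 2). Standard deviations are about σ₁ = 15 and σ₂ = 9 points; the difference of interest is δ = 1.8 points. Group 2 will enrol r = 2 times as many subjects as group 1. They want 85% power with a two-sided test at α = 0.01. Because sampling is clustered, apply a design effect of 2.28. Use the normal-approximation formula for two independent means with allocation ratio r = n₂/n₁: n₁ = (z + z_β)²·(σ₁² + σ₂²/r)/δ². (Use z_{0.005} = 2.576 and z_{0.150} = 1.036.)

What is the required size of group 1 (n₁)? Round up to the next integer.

n₁ = 2438

n₁ = (z_{α/2} + z_β)² · (σ₁² + σ₂²/r) / δ²
   = (2.576 + 1.036)² · (15² + 9²/2) / 1.8²
   = 13.0465 · (225 + 40.5) / 3.24
   = 13.0465 · 265.5 / 3.24
   = 1069.09
Design effect: 2.28 × 1069.09 = 2437.53.
Round up → n₁ = 2438; n₂ = r·n₁ = 2 × 2438 = 4876.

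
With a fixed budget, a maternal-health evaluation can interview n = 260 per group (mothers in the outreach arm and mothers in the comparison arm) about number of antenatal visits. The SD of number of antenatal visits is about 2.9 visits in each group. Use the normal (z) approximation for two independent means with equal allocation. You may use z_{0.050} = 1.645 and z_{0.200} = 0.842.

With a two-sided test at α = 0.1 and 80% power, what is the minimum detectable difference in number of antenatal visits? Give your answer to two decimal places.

δ = (z_{α/2} + z_β) · √((σ₁²+σ₂²)/n)
  = (1.645 + 0.842) · √(16.82/260)
  = 2.487 · √0.06469
  = 2.487 · 0.2543
  = 0.6326

Minimum detectable difference ≈ 0.63 visits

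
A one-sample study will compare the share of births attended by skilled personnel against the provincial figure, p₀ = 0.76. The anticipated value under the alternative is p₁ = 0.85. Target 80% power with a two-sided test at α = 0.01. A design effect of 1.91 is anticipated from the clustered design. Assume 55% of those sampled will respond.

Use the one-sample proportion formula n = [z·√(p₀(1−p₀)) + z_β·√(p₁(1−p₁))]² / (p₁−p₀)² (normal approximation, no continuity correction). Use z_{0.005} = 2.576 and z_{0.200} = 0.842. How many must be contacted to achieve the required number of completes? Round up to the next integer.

n = [z_{α/2}·√(p₀q₀) + z_β·√(p₁q₁)]² / (p₁ − p₀)²
  = [2.576·√(0.76·0.24) + 0.842·√(0.85·0.15)]² / (0.09)²
  = [2.576·0.4271 + 0.842·0.3571]² / 0.0081
  = [1.4008]² / 0.0081
  = 242.26
Design effect: 1.91 × 242.26 = 462.71.
Adjust for 55% response: 462.71 / 0.55 = 841.30.
Round up → n = 842.

n = 842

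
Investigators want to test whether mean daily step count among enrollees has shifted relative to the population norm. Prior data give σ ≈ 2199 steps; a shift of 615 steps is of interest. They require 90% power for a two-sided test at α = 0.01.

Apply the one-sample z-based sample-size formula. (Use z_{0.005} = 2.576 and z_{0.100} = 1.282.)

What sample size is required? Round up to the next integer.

n = (z_{α/2} + z_β)² · σ² / δ²
  = (2.576 + 1.282)² · 2199² / 615²
  = 14.8842 · 4835601 / 378225
  = 190.29
Round up → n = 191.

n = 191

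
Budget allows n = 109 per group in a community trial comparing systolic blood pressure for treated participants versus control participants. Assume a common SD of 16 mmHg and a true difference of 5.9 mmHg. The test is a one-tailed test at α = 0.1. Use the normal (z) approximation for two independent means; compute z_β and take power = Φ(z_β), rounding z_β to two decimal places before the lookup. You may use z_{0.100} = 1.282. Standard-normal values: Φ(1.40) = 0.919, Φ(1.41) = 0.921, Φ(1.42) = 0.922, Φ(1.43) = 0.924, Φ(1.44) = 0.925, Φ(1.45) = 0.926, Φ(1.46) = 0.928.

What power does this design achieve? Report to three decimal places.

z_β = δ·√(n/(σ₁²+σ₂²)) − z_α
    = 5.9 · √(109/512) − 1.282
    = 5.9 · 0.46140 − 1.282
    = 2.7223 − 1.282 = 1.4403 → 1.44
Power = Φ(1.44) = 0.925.

Power ≈ 0.925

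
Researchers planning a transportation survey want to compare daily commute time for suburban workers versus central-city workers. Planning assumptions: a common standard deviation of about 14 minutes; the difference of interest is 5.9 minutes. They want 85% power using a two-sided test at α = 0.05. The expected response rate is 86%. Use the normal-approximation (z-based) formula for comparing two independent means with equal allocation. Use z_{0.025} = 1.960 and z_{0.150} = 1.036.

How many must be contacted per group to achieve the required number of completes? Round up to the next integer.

n = (z_{α/2} + z_β)² · (σ₁² + σ₂²) / δ²
  = (1.960 + 1.036)² · (2·14² = 392) / 5.9²
  = 8.9760 · 392 / 34.81
  = 101.08
Adjust for 86% response: 101.08 / 0.86 = 117.53.
Round up → n = 118 per group.

n = 118 per group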